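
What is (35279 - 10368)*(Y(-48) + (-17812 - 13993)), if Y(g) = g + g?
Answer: -794685811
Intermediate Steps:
Y(g) = 2*g
(35279 - 10368)*(Y(-48) + (-17812 - 13993)) = (35279 - 10368)*(2*(-48) + (-17812 - 13993)) = 24911*(-96 - 31805) = 24911*(-31901) = -794685811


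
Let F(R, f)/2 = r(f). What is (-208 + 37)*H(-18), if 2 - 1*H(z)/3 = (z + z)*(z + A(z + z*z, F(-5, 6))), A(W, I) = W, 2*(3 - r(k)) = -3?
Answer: -5319810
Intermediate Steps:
r(k) = 9/2 (r(k) = 3 - ½*(-3) = 3 + 3/2 = 9/2)
F(R, f) = 9 (F(R, f) = 2*(9/2) = 9)
H(z) = 6 - 6*z*(z² + 2*z) (H(z) = 6 - 3*(z + z)*(z + (z + z*z)) = 6 - 3*2*z*(z + (z + z²)) = 6 - 3*2*z*(z² + 2*z) = 6 - 6*z*(z² + 2*z))
(-208 + 37)*H(-18) = (-208 + 37)*(6 - 12*(-18)² - 6*(-18)³) = -171*(6 - 12*324 - 6*(-5832)) = -171*(6 - 3888 + 34992) = -171*31110 = -5319810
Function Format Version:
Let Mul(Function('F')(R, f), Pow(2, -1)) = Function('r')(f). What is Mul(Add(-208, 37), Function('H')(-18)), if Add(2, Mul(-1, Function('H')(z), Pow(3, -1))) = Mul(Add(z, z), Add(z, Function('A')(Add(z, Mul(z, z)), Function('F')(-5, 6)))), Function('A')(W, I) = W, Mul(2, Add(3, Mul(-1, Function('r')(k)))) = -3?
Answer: -5319810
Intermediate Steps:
Function('r')(k) = Rational(9, 2) (Function('r')(k) = Add(3, Mul(Rational(-1, 2), -3)) = Add(3, Rational(3, 2)) = Rational(9, 2))
Function('F')(R, f) = 9 (Function('F')(R, f) = Mul(2, Rational(9, 2)) = 9)
Function('H')(z) = Add(6, Mul(-6, z, Add(Pow(z, 2), Mul(2, z)))) (Function('H')(z) = Add(6, Mul(-3, Mul(Add(z, z), Add(z, Add(z, Mul(z, z)))))) = Add(6, Mul(-3, Mul(Mul(2, z), Add(z, Add(z, Pow(z, 2)))))) = Add(6, Mul(-3, Mul(Mul(2, z), Add(Pow(z, 2), Mul(2, z))))) = Add(6, Mul(-3, Mul(2, z, Add(Pow(z, 2), Mul(2, z))))) = Add(6, Mul(-6, z, Add(Pow(z, 2), Mul(2, z)))))
Mul(Add(-208, 37), Function('H')(-18)) = Mul(Add(-208, 37), Add(6, Mul(-12, Pow(-18, 2)), Mul(-6, Pow(-18, 3)))) = Mul(-171, Add(6, Mul(-12, 324), Mul(-6, -5832))) = Mul(-171, Add(6, -3888, 34992)) = Mul(-171, 31110) = -5319810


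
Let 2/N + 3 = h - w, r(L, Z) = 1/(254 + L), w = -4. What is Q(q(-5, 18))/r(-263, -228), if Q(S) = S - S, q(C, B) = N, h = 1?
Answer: 0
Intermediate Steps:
N = 1 (N = 2/(-3 + (1 - 1*(-4))) = 2/(-3 + (1 + 4)) = 2/(-3 + 5) = 2/2 = 2*(½) = 1)
q(C, B) = 1
Q(S) = 0
Q(q(-5, 18))/r(-263, -228) = 0/(1/(254 - 263)) = 0/(1/(-9)) = 0/(-⅑) = 0*(-9) = 0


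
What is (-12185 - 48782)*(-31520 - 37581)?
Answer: 4212880667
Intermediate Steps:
(-12185 - 48782)*(-31520 - 37581) = -60967*(-69101) = 4212880667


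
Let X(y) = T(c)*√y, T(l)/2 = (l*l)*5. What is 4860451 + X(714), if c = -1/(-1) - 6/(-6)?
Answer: 4860451 + 40*√714 ≈ 4.8615e+6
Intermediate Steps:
c = 2 (c = -1*(-1) - 6*(-⅙) = 1 + 1 = 2)
T(l) = 10*l² (T(l) = 2*((l*l)*5) = 2*(l²*5) = 2*(5*l²) = 10*l²)
X(y) = 40*√y (X(y) = (10*2²)*√y = (10*4)*√y = 40*√y)
4860451 + X(714) = 4860451 + 40*√714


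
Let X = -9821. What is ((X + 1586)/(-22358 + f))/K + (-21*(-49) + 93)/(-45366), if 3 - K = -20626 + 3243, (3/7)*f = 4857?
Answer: -795155927/32206608770 ≈ -0.024689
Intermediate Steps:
f = 11333 (f = (7/3)*4857 = 11333)
K = 17386 (K = 3 - (-20626 + 3243) = 3 - 1*(-17383) = 3 + 17383 = 17386)
((X + 1586)/(-22358 + f))/K + (-21*(-49) + 93)/(-45366) = ((-9821 + 1586)/(-22358 + 11333))/17386 + (-21*(-49) + 93)/(-45366) = -8235/(-11025)*(1/17386) + (1029 + 93)*(-1/45366) = -8235*(-1/11025)*(1/17386) + 1122*(-1/45366) = (183/245)*(1/17386) - 187/7561 = 183/4259570 - 187/7561 = -795155927/32206608770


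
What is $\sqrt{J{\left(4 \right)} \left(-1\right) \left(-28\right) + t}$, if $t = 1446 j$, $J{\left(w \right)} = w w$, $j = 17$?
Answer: $\sqrt{25030} \approx 158.21$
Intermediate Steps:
$J{\left(w \right)} = w^{2}$
$t = 24582$ ($t = 1446 \cdot 17 = 24582$)
$\sqrt{J{\left(4 \right)} \left(-1\right) \left(-28\right) + t} = \sqrt{4^{2} \left(-1\right) \left(-28\right) + 24582} = \sqrt{16 \left(-1\right) \left(-28\right) + 24582} = \sqrt{\left(-16\right) \left(-28\right) + 24582} = \sqrt{448 + 24582} = \sqrt{25030}$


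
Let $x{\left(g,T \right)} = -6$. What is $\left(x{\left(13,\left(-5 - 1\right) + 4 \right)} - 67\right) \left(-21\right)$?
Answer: $1533$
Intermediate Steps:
$\left(x{\left(13,\left(-5 - 1\right) + 4 \right)} - 67\right) \left(-21\right) = \left(-6 - 67\right) \left(-21\right) = \left(-73\right) \left(-21\right) = 1533$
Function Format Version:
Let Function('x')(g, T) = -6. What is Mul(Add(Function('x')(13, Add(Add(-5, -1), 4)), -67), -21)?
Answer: 1533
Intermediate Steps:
Mul(Add(Function('x')(13, Add(Add(-5, -1), 4)), -67), -21) = Mul(Add(-6, -67), -21) = Mul(-73, -21) = 1533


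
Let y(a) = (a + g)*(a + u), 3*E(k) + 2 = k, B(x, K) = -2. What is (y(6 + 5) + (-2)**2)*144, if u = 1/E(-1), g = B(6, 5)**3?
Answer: 4896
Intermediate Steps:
E(k) = -2/3 + k/3
g = -8 (g = (-2)**3 = -8)
u = -1 (u = 1/(-2/3 + (1/3)*(-1)) = 1/(-2/3 - 1/3) = 1/(-1) = -1)
y(a) = (-1 + a)*(-8 + a) (y(a) = (a - 8)*(a - 1) = (-8 + a)*(-1 + a) = (-1 + a)*(-8 + a))
(y(6 + 5) + (-2)**2)*144 = ((8 + (6 + 5)**2 - 9*(6 + 5)) + (-2)**2)*144 = ((8 + 11**2 - 9*11) + 4)*144 = ((8 + 121 - 99) + 4)*144 = (30 + 4)*144 = 34*144 = 4896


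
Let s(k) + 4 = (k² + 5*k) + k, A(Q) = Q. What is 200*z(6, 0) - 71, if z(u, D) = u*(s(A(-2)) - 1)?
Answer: -15671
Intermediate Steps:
s(k) = -4 + k² + 6*k (s(k) = -4 + ((k² + 5*k) + k) = -4 + (k² + 6*k) = -4 + k² + 6*k)
z(u, D) = -13*u (z(u, D) = u*((-4 + (-2)² + 6*(-2)) - 1) = u*((-4 + 4 - 12) - 1) = u*(-12 - 1) = u*(-13) = -13*u)
200*z(6, 0) - 71 = 200*(-13*6) - 71 = 200*(-78) - 71 = -15600 - 71 = -15671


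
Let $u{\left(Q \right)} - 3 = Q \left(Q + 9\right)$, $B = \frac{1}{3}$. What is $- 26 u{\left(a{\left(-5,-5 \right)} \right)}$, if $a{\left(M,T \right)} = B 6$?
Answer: $-650$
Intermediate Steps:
$B = \frac{1}{3} \approx 0.33333$
$a{\left(M,T \right)} = 2$ ($a{\left(M,T \right)} = \frac{1}{3} \cdot 6 = 2$)
$u{\left(Q \right)} = 3 + Q \left(9 + Q\right)$ ($u{\left(Q \right)} = 3 + Q \left(Q + 9\right) = 3 + Q \left(9 + Q\right)$)
$- 26 u{\left(a{\left(-5,-5 \right)} \right)} = - 26 \left(3 + 2^{2} + 9 \cdot 2\right) = - 26 \left(3 + 4 + 18\right) = \left(-26\right) 25 = -650$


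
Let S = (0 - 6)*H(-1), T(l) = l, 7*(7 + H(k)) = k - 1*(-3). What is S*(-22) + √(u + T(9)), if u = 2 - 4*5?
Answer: -6204/7 + 3*I ≈ -886.29 + 3.0*I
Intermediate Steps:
H(k) = -46/7 + k/7 (H(k) = -7 + (k - 1*(-3))/7 = -7 + (k + 3)/7 = -7 + (3 + k)/7 = -7 + (3/7 + k/7) = -46/7 + k/7)
u = -18 (u = 2 - 20 = -18)
S = 282/7 (S = (0 - 6)*(-46/7 + (⅐)*(-1)) = -6*(-46/7 - ⅐) = -6*(-47/7) = 282/7 ≈ 40.286)
S*(-22) + √(u + T(9)) = (282/7)*(-22) + √(-18 + 9) = -6204/7 + √(-9) = -6204/7 + 3*I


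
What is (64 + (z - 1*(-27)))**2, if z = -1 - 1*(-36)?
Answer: 15876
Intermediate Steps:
z = 35 (z = -1 + 36 = 35)
(64 + (z - 1*(-27)))**2 = (64 + (35 - 1*(-27)))**2 = (64 + (35 + 27))**2 = (64 + 62)**2 = 126**2 = 15876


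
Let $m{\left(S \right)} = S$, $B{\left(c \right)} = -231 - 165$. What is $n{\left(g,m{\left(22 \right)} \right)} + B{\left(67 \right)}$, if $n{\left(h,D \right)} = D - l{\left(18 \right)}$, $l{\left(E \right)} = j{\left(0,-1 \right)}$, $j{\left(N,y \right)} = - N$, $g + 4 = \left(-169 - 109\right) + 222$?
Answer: $-374$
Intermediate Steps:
$B{\left(c \right)} = -396$ ($B{\left(c \right)} = -231 - 165 = -396$)
$g = -60$ ($g = -4 + \left(\left(-169 - 109\right) + 222\right) = -4 + \left(-278 + 222\right) = -4 - 56 = -60$)
$l{\left(E \right)} = 0$ ($l{\left(E \right)} = \left(-1\right) 0 = 0$)
$n{\left(h,D \right)} = D$ ($n{\left(h,D \right)} = D - 0 = D + 0 = D$)
$n{\left(g,m{\left(22 \right)} \right)} + B{\left(67 \right)} = 22 - 396 = -374$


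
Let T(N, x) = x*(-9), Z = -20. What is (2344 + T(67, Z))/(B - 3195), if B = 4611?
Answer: 631/354 ≈ 1.7825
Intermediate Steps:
T(N, x) = -9*x
(2344 + T(67, Z))/(B - 3195) = (2344 - 9*(-20))/(4611 - 3195) = (2344 + 180)/1416 = 2524*(1/1416) = 631/354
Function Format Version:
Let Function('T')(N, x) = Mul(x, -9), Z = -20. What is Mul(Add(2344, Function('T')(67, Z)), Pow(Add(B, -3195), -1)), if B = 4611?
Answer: Rational(631, 354) ≈ 1.7825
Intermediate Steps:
Function('T')(N, x) = Mul(-9, x)
Mul(Add(2344, Function('T')(67, Z)), Pow(Add(B, -3195), -1)) = Mul(Add(2344, Mul(-9, -20)), Pow(Add(4611, -3195), -1)) = Mul(Add(2344, 180), Pow(1416, -1)) = Mul(2524, Rational(1, 1416)) = Rational(631, 354)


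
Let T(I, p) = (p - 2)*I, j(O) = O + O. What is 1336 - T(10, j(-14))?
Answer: 1636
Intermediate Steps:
j(O) = 2*O
T(I, p) = I*(-2 + p) (T(I, p) = (-2 + p)*I = I*(-2 + p))
1336 - T(10, j(-14)) = 1336 - 10*(-2 + 2*(-14)) = 1336 - 10*(-2 - 28) = 1336 - 10*(-30) = 1336 - 1*(-300) = 1336 + 300 = 1636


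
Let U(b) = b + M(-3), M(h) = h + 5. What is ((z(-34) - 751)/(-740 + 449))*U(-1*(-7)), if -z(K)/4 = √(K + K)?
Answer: 2253/97 + 24*I*√17/97 ≈ 23.227 + 1.0201*I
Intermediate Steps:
M(h) = 5 + h
z(K) = -4*√2*√K (z(K) = -4*√(K + K) = -4*√2*√K)
U(b) = 2 + b (U(b) = b + (5 - 3) = b + 2 = 2 + b)
((z(-34) - 751)/(-740 + 449))*U(-1*(-7)) = ((-4*√2*√(-34) - 751)/(-740 + 449))*(2 - 1*(-7)) = ((-4*√2*I*√34 - 751)/(-291))*(2 + 7) = ((-8*I*√17 - 751)*(-1/291))*9 = ((-751 - 8*I*√17)*(-1/291))*9 = (751/291 + 8*I*√17/291)*9 = 2253/97 + 24*I*√17/97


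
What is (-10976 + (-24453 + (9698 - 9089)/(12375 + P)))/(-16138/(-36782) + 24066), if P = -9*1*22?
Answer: -2644738132228/1796537246625 ≈ -1.4721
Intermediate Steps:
P = -198 (P = -9*22 = -198)
(-10976 + (-24453 + (9698 - 9089)/(12375 + P)))/(-16138/(-36782) + 24066) = (-10976 + (-24453 + (9698 - 9089)/(12375 - 198)))/(-16138/(-36782) + 24066) = (-10976 + (-24453 + 609/12177))/(-16138*(-1/36782) + 24066) = (-10976 + (-24453 + 609*(1/12177)))/(8069/18391 + 24066) = (-10976 + (-24453 + 203/4059))/(442605875/18391) = (-10976 - 99254524/4059)*(18391/442605875) = -143806108/4059*18391/442605875 = -2644738132228/1796537246625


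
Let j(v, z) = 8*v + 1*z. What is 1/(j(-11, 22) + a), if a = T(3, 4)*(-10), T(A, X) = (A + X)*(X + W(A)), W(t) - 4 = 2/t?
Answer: -3/2018 ≈ -0.0014866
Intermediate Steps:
W(t) = 4 + 2/t
T(A, X) = (A + X)*(4 + X + 2/A) (T(A, X) = (A + X)*(X + (4 + 2/A)) = (A + X)*(4 + X + 2/A))
j(v, z) = z + 8*v (j(v, z) = 8*v + z = z + 8*v)
a = -1820/3 (a = (2 + 4**2 + 4*3 + 4*4 + 3*4 + 2*4/3)*(-10) = (2 + 16 + 12 + 16 + 12 + 2*4*(1/3))*(-10) = (2 + 16 + 12 + 16 + 12 + 8/3)*(-10) = (182/3)*(-10) = -1820/3 ≈ -606.67)
1/(j(-11, 22) + a) = 1/((22 + 8*(-11)) - 1820/3) = 1/((22 - 88) - 1820/3) = 1/(-66 - 1820/3) = 1/(-2018/3) = -3/2018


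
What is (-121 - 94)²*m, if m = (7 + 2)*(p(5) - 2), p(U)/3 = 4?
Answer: 4160250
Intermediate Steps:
p(U) = 12 (p(U) = 3*4 = 12)
m = 90 (m = (7 + 2)*(12 - 2) = 9*10 = 90)
(-121 - 94)²*m = (-121 - 94)²*90 = (-215)²*90 = 46225*90 = 4160250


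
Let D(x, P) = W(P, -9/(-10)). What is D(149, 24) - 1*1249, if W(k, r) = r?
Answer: -12481/10 ≈ -1248.1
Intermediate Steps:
D(x, P) = 9/10 (D(x, P) = -9/(-10) = -9*(-⅒) = 9/10)
D(149, 24) - 1*1249 = 9/10 - 1*1249 = 9/10 - 1249 = -12481/10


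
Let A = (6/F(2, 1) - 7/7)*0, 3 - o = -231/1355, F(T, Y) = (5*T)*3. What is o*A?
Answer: 0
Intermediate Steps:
F(T, Y) = 15*T
o = 4296/1355 (o = 3 - (-231)/1355 = 3 - 1*(-231/1355) = 3 + 231/1355 = 4296/1355 ≈ 3.1705)
A = 0 (A = (6/((15*2)) - 7/7)*0 = (6/30 - 7*⅐)*0 = (6*(1/30) - 1)*0 = (⅕ - 1)*0 = -⅘*0 = 0)
o*A = (4296/1355)*0 = 0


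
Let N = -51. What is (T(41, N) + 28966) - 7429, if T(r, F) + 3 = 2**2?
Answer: 21538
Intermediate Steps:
T(r, F) = 1 (T(r, F) = -3 + 2**2 = -3 + 4 = 1)
(T(41, N) + 28966) - 7429 = (1 + 28966) - 7429 = 28967 - 7429 = 21538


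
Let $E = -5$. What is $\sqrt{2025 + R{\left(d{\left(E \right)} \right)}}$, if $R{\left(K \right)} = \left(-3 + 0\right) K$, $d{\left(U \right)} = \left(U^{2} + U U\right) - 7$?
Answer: $2 \sqrt{474} \approx 43.543$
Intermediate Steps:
$d{\left(U \right)} = -7 + 2 U^{2}$ ($d{\left(U \right)} = \left(U^{2} + U^{2}\right) - 7 = 2 U^{2} - 7 = -7 + 2 U^{2}$)
$R{\left(K \right)} = - 3 K$
$\sqrt{2025 + R{\left(d{\left(E \right)} \right)}} = \sqrt{2025 - 3 \left(-7 + 2 \left(-5\right)^{2}\right)} = \sqrt{2025 - 3 \left(-7 + 2 \cdot 25\right)} = \sqrt{2025 - 3 \left(-7 + 50\right)} = \sqrt{2025 - 129} = \sqrt{1896} = 2 \sqrt{474}$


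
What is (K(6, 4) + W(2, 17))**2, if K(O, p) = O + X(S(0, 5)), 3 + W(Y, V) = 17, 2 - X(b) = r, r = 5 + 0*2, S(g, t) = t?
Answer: 289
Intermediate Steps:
r = 5 (r = 5 + 0 = 5)
X(b) = -3 (X(b) = 2 - 1*5 = 2 - 5 = -3)
W(Y, V) = 14 (W(Y, V) = -3 + 17 = 14)
K(O, p) = -3 + O (K(O, p) = O - 3 = -3 + O)
(K(6, 4) + W(2, 17))**2 = ((-3 + 6) + 14)**2 = (3 + 14)**2 = 17**2 = 289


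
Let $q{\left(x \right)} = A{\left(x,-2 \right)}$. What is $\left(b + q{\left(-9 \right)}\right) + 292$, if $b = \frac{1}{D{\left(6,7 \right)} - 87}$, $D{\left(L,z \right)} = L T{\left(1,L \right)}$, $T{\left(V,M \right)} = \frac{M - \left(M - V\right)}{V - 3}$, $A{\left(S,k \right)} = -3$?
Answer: $\frac{26009}{90} \approx 288.99$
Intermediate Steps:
$q{\left(x \right)} = -3$
$T{\left(V,M \right)} = \frac{V}{-3 + V}$
$D{\left(L,z \right)} = - \frac{L}{2}$ ($D{\left(L,z \right)} = L 1 \frac{1}{-3 + 1} = L 1 \frac{1}{-2} = L 1 \left(- \frac{1}{2}\right) = L \left(- \frac{1}{2}\right) = - \frac{L}{2}$)
$b = - \frac{1}{90}$ ($b = \frac{1}{\left(- \frac{1}{2}\right) 6 - 87} = \frac{1}{-3 - 87} = \frac{1}{-90} = - \frac{1}{90} \approx -0.011111$)
$\left(b + q{\left(-9 \right)}\right) + 292 = \left(- \frac{1}{90} - 3\right) + 292 = - \frac{271}{90} + 292 = \frac{26009}{90}$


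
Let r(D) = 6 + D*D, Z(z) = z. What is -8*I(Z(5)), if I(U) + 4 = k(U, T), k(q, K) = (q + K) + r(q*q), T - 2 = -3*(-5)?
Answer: -5192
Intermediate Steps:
r(D) = 6 + D²
T = 17 (T = 2 - 3*(-5) = 2 + 15 = 17)
k(q, K) = 6 + K + q + q⁴ (k(q, K) = (q + K) + (6 + (q*q)²) = (K + q) + (6 + (q²)²) = (K + q) + (6 + q⁴) = 6 + K + q + q⁴)
I(U) = 19 + U + U⁴ (I(U) = -4 + (6 + 17 + U + U⁴) = -4 + (23 + U + U⁴) = 19 + U + U⁴)
-8*I(Z(5)) = -8*(19 + 5 + 5⁴) = -8*(19 + 5 + 625) = -8*649 = -5192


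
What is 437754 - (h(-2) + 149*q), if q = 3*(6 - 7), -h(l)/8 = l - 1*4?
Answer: 438153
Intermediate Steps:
h(l) = 32 - 8*l (h(l) = -8*(l - 1*4) = -8*(l - 4) = -8*(-4 + l) = 32 - 8*l)
q = -3 (q = 3*(-1) = -3)
437754 - (h(-2) + 149*q) = 437754 - ((32 - 8*(-2)) + 149*(-3)) = 437754 - ((32 + 16) - 447) = 437754 - (48 - 447) = 437754 - 1*(-399) = 437754 + 399 = 438153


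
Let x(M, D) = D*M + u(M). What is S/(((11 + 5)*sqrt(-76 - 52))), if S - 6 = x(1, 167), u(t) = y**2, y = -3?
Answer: -91*I*sqrt(2)/128 ≈ -1.0054*I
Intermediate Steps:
u(t) = 9 (u(t) = (-3)**2 = 9)
x(M, D) = 9 + D*M (x(M, D) = D*M + 9 = 9 + D*M)
S = 182 (S = 6 + (9 + 167*1) = 6 + (9 + 167) = 6 + 176 = 182)
S/(((11 + 5)*sqrt(-76 - 52))) = 182/(((11 + 5)*sqrt(-76 - 52))) = 182/((16*sqrt(-128))) = 182/((16*(8*I*sqrt(2)))) = 182/((128*I*sqrt(2))) = 182*(-I*sqrt(2)/256) = -91*I*sqrt(2)/128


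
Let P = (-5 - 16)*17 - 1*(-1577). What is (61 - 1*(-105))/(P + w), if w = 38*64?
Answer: 1/22 ≈ 0.045455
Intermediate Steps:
w = 2432
P = 1220 (P = -21*17 + 1577 = -357 + 1577 = 1220)
(61 - 1*(-105))/(P + w) = (61 - 1*(-105))/(1220 + 2432) = (61 + 105)/3652 = 166*(1/3652) = 1/22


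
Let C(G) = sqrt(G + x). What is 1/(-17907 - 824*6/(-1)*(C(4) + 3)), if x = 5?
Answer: 1/11757 ≈ 8.5056e-5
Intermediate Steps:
C(G) = sqrt(5 + G) (C(G) = sqrt(G + 5) = sqrt(5 + G))
1/(-17907 - 824*6/(-1)*(C(4) + 3)) = 1/(-17907 - 824*6/(-1)*(sqrt(5 + 4) + 3)) = 1/(-17907 - 824*6*(-1)*(sqrt(9) + 3)) = 1/(-17907 - (-4944)*(3 + 3)) = 1/(-17907 - (-4944)*6) = 1/(-17907 - 824*(-36)) = 1/(-17907 + 29664) = 1/11757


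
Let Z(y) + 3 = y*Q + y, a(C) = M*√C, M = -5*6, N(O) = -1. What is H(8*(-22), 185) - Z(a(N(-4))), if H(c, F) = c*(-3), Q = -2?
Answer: 531 - 30*I ≈ 531.0 - 30.0*I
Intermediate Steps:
M = -30
a(C) = -30*√C
H(c, F) = -3*c
Z(y) = -3 - y (Z(y) = -3 + (y*(-2) + y) = -3 + (-2*y + y) = -3 - y)
H(8*(-22), 185) - Z(a(N(-4))) = -24*(-22) - (-3 - (-30)*√(-1)) = -3*(-176) - (-3 - (-30)*I) = 528 - (-3 + 30*I) = 528 + (3 - 30*I) = 531 - 30*I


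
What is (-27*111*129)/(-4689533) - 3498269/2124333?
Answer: -15583953164248/9962129706489 ≈ -1.5643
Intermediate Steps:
(-27*111*129)/(-4689533) - 3498269/2124333 = -2997*129*(-1/4689533) - 3498269*1/2124333 = -386613*(-1/4689533) - 3498269/2124333 = 386613/4689533 - 3498269/2124333 = -15583953164248/9962129706489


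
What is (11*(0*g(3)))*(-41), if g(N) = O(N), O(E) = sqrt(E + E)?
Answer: 0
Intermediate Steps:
O(E) = sqrt(2)*sqrt(E) (O(E) = sqrt(2*E) = sqrt(2)*sqrt(E))
g(N) = sqrt(2)*sqrt(N)
(11*(0*g(3)))*(-41) = (11*(0*(sqrt(2)*sqrt(3))))*(-41) = (11*(0*sqrt(6)))*(-41) = (11*0)*(-41) = 0*(-41) = 0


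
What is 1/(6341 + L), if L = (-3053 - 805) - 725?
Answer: 1/1758 ≈ 0.00056883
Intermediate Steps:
L = -4583 (L = -3858 - 725 = -4583)
1/(6341 + L) = 1/(6341 - 4583) = 1/1758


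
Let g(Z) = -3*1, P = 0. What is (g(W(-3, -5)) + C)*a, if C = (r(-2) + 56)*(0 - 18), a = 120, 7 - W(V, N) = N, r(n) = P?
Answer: -121320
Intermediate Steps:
r(n) = 0
W(V, N) = 7 - N
g(Z) = -3
C = -1008 (C = (0 + 56)*(0 - 18) = 56*(-18) = -1008)
(g(W(-3, -5)) + C)*a = (-3 - 1008)*120 = -1011*120 = -121320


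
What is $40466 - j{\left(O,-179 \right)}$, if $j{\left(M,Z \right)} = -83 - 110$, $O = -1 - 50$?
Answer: $40659$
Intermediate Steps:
$O = -51$
$j{\left(M,Z \right)} = -193$
$40466 - j{\left(O,-179 \right)} = 40466 - -193 = 40466 + 193 = 40659$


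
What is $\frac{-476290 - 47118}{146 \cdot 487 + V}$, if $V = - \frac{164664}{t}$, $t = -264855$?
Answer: $- \frac{23104537640}{3138647479} \approx -7.3613$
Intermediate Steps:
$V = \frac{54888}{88285}$ ($V = - \frac{164664}{-264855} = \left(-164664\right) \left(- \frac{1}{264855}\right) = \frac{54888}{88285} \approx 0.62171$)
$\frac{-476290 - 47118}{146 \cdot 487 + V} = \frac{-476290 - 47118}{146 \cdot 487 + \frac{54888}{88285}} = - \frac{523408}{71102 + \frac{54888}{88285}} = - \frac{523408}{\frac{6277294958}{88285}} = \left(-523408\right) \frac{88285}{6277294958} = - \frac{23104537640}{3138647479}$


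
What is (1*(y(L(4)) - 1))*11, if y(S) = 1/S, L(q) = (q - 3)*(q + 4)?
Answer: -77/8 ≈ -9.6250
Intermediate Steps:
L(q) = (-3 + q)*(4 + q)
(1*(y(L(4)) - 1))*11 = (1*(1/(-12 + 4 + 4**2) - 1))*11 = (1*(1/(-12 + 4 + 16) - 1))*11 = (1*(1/8 - 1))*11 = (1*(-7/8))*11 = -7/8*11 = -77/8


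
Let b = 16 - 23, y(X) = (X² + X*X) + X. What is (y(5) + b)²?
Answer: 2304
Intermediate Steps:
y(X) = X + 2*X² (y(X) = (X² + X²) + X = 2*X² + X = X + 2*X²)
b = -7
(y(5) + b)² = (5*(1 + 2*5) - 7)² = (5*(1 + 10) - 7)² = (5*11 - 7)² = (55 - 7)² = 48² = 2304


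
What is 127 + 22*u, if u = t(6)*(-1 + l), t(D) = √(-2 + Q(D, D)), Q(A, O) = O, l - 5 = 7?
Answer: 611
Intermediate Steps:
l = 12 (l = 5 + 7 = 12)
t(D) = √(-2 + D)
u = 22 (u = √(-2 + 6)*(-1 + 12) = √4*11 = 2*11 = 22)
127 + 22*u = 127 + 22*22 = 127 + 484 = 611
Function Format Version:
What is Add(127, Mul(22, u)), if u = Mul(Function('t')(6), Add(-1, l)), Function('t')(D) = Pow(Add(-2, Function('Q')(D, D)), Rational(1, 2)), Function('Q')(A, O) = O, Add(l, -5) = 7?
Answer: 611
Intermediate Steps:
l = 12 (l = Add(5, 7) = 12)
Function('t')(D) = Pow(Add(-2, D), Rational(1, 2))
u = 22 (u = Mul(Pow(Add(-2, 6), Rational(1, 2)), Add(-1, 12)) = Mul(Pow(4, Rational(1, 2)), 11) = Mul(2, 11) = 22)
Add(127, Mul(22, u)) = Add(127, Mul(22, 22)) = Add(127, 484) = 611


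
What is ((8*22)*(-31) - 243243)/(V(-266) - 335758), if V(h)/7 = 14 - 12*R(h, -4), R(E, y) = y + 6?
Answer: 248699/335828 ≈ 0.74055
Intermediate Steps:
R(E, y) = 6 + y
V(h) = -70 (V(h) = 7*(14 - 12*(6 - 4)) = 7*(14 - 12*2) = 7*(14 - 24) = 7*(-10) = -70)
((8*22)*(-31) - 243243)/(V(-266) - 335758) = ((8*22)*(-31) - 243243)/(-70 - 335758) = (176*(-31) - 243243)/(-335828) = (-5456 - 243243)*(-1/335828) = -248699*(-1/335828) = 248699/335828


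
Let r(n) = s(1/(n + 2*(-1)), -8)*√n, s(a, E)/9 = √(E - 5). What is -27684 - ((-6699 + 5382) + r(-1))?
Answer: -26367 + 9*√13 ≈ -26335.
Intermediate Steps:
s(a, E) = 9*√(-5 + E) (s(a, E) = 9*√(E - 5) = 9*√(-5 + E))
r(n) = 9*I*√13*√n (r(n) = (9*√(-5 - 8))*√n = (9*√(-13))*√n = (9*(I*√13))*√n = (9*I*√13)*√n = 9*I*√13*√n)
-27684 - ((-6699 + 5382) + r(-1)) = -27684 - ((-6699 + 5382) + 9*I*√13*√(-1)) = -27684 - (-1317 + 9*I*√13*I) = -27684 - (-1317 - 9*√13) = -27684 + (1317 + 9*√13) = -26367 + 9*√13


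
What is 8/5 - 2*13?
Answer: -122/5 ≈ -24.400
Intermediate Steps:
8/5 - 2*13 = 8*(⅕) - 26 = 8/5 - 26 = -122/5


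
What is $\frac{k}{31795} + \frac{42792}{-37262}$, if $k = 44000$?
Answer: $\frac{27895636}{118474529} \approx 0.23546$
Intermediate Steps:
$\frac{k}{31795} + \frac{42792}{-37262} = \frac{44000}{31795} + \frac{42792}{-37262} = 44000 \cdot \frac{1}{31795} + 42792 \left(- \frac{1}{37262}\right) = \frac{8800}{6359} - \frac{21396}{18631} = \frac{27895636}{118474529}$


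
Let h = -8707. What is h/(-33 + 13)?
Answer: 8707/20 ≈ 435.35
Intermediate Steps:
h/(-33 + 13) = -8707/(-33 + 13) = -8707/(-20) = -8707*(-1/20) = 8707/20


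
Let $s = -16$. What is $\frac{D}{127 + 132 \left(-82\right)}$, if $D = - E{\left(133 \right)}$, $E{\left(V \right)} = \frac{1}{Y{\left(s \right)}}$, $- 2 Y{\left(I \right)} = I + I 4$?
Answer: $\frac{1}{427880} \approx 2.3371 \cdot 10^{-6}$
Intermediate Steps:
$Y{\left(I \right)} = - \frac{5 I}{2}$ ($Y{\left(I \right)} = - \frac{I + I 4}{2} = - \frac{I + 4 I}{2} = - \frac{5 I}{2}$)
$E{\left(V \right)} = \frac{1}{40}$ ($E{\left(V \right)} = \frac{1}{\left(- \frac{5}{2}\right) \left(-16\right)} = \frac{1}{40}$)
$D = - \frac{1}{40}$ ($D = \left(-1\right) \frac{1}{40} = - \frac{1}{40} \approx -0.025$)
$\frac{D}{127 + 132 \left(-82\right)} = - \frac{1}{40 \left(127 + 132 \left(-82\right)\right)} = - \frac{1}{40 \left(127 - 10824\right)} = - \frac{1}{40 \left(-10697\right)} = \left(- \frac{1}{40}\right) \left(- \frac{1}{10697}\right) = \frac{1}{427880}$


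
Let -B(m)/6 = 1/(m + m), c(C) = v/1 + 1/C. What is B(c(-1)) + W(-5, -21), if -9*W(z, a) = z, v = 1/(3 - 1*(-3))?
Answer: 187/45 ≈ 4.1556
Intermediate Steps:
v = ⅙ (v = 1/(3 + 3) = 1/6 = ⅙ ≈ 0.16667)
W(z, a) = -z/9
c(C) = ⅙ + 1/C (c(C) = (⅙)/1 + 1/C = (⅙)*1 + 1/C = ⅙ + 1/C)
B(m) = -3/m (B(m) = -6/(m + m) = -6*1/(2*m) = -3/m)
B(c(-1)) + W(-5, -21) = -3*(-6/(6 - 1)) - ⅑*(-5) = -3/((⅙)*(-1)*5) + 5/9 = -3/(-⅚) + 5/9 = -3*(-6/5) + 5/9 = 18/5 + 5/9 = 187/45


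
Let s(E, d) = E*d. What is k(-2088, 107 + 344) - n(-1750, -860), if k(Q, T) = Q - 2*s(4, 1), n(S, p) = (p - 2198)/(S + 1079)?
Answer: -128134/61 ≈ -2100.6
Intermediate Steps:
n(S, p) = (-2198 + p)/(1079 + S)
k(Q, T) = -8 + Q (k(Q, T) = Q - 8 = -8 + Q)
k(-2088, 107 + 344) - n(-1750, -860) = (-8 - 2088) - (-2198 - 860)/(1079 - 1750) = -2096 - (-3058)/(-671) = -2096 - (-1)*(-3058)/671 = -2096 - 1*278/61 = -2096 - 278/61 = -128134/61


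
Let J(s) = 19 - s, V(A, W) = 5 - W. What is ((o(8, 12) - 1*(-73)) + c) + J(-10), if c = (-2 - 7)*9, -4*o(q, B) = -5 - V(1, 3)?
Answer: 91/4 ≈ 22.750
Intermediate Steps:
o(q, B) = 7/4 (o(q, B) = -(-5 - (5 - 1*3))/4 = -(-5 - (5 - 3))/4 = -(-5 - 1*2)/4 = -(-5 - 2)/4 = -¼*(-7) = 7/4)
c = -81 (c = -9*9 = -81)
((o(8, 12) - 1*(-73)) + c) + J(-10) = ((7/4 - 1*(-73)) - 81) + (19 - 1*(-10)) = ((7/4 + 73) - 81) + (19 + 10) = (299/4 - 81) + 29 = -25/4 + 29 = 91/4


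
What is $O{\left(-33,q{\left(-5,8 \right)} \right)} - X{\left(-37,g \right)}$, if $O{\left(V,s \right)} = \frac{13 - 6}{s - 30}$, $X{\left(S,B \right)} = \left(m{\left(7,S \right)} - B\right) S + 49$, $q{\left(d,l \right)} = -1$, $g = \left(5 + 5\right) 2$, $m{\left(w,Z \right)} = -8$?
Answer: $- \frac{33642}{31} \approx -1085.2$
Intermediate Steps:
$g = 20$ ($g = 10 \cdot 2 = 20$)
$X{\left(S,B \right)} = 49 + S \left(-8 - B\right)$ ($X{\left(S,B \right)} = \left(-8 - B\right) S + 49 = S \left(-8 - B\right) + 49 = 49 + S \left(-8 - B\right)$)
$O{\left(V,s \right)} = \frac{7}{-30 + s}$
$O{\left(-33,q{\left(-5,8 \right)} \right)} - X{\left(-37,g \right)} = \frac{7}{-30 - 1} - \left(49 - -296 - 20 \left(-37\right)\right) = \frac{7}{-31} - \left(49 + 296 + 740\right) = 7 \left(- \frac{1}{31}\right) - 1085 = - \frac{7}{31} - 1085 = - \frac{33642}{31}$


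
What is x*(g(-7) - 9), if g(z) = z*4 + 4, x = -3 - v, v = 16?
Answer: 627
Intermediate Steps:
x = -19 (x = -3 - 1*16 = -3 - 16 = -19)
g(z) = 4 + 4*z (g(z) = 4*z + 4 = 4 + 4*z)
x*(g(-7) - 9) = -19*((4 + 4*(-7)) - 9) = -19*((4 - 28) - 9) = -19*(-24 - 9) = -19*(-33) = 627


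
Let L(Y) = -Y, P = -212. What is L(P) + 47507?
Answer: 47719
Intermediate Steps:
L(P) + 47507 = -1*(-212) + 47507 = 212 + 47507 = 47719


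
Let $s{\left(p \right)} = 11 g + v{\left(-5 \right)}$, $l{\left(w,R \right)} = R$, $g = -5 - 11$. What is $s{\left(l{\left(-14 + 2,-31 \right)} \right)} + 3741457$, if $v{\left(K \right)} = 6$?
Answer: $3741287$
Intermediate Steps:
$g = -16$ ($g = -5 - 11 = -16$)
$s{\left(p \right)} = -170$ ($s{\left(p \right)} = 11 \left(-16\right) + 6 = -176 + 6 = -170$)
$s{\left(l{\left(-14 + 2,-31 \right)} \right)} + 3741457 = -170 + 3741457 = 3741287$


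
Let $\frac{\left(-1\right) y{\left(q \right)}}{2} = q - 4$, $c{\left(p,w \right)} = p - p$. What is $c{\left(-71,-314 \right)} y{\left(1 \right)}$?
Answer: $0$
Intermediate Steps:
$c{\left(p,w \right)} = 0$
$y{\left(q \right)} = 8 - 2 q$ ($y{\left(q \right)} = - 2 \left(q - 4\right) = - 2 \left(-4 + q\right) = 8 - 2 q$)
$c{\left(-71,-314 \right)} y{\left(1 \right)} = 0 \left(8 - 2\right) = 0 \cdot 6 = 0$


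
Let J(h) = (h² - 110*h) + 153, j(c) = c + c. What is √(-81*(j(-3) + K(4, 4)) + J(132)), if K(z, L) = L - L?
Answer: √3543 ≈ 59.523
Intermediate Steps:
j(c) = 2*c
K(z, L) = 0
J(h) = 153 + h² - 110*h
√(-81*(j(-3) + K(4, 4)) + J(132)) = √(-81*(2*(-3) + 0) + (153 + 132² - 110*132)) = √(-81*(-6 + 0) + (153 + 17424 - 14520)) = √(-81*(-6) + 3057) = √(486 + 3057) = √3543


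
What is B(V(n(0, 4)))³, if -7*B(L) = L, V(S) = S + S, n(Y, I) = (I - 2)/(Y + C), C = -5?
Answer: 64/42875 ≈ 0.0014927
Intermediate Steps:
n(Y, I) = (-2 + I)/(-5 + Y) (n(Y, I) = (I - 2)/(Y - 5) = (-2 + I)/(-5 + Y))
V(S) = 2*S
B(L) = -L/7
B(V(n(0, 4)))³ = (-2*(-2 + 4)/(-5 + 0)/7)³ = (-2*2/(-5)/7)³ = (-2*(-⅕*2)/7)³ = (-2*(-2)/(7*5))³ = (-⅐*(-⅘))³ = (4/35)³ = 64/42875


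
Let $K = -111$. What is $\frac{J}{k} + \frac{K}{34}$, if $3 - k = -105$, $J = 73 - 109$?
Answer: $- \frac{367}{102} \approx -3.598$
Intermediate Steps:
$J = -36$ ($J = 73 - 109 = -36$)
$k = 108$ ($k = 3 - -105 = 3 + 105 = 108$)
$\frac{J}{k} + \frac{K}{34} = - \frac{36}{108} - \frac{111}{34} = \left(-36\right) \frac{1}{108} - \frac{111}{34} = - \frac{1}{3} - \frac{111}{34} = - \frac{367}{102}$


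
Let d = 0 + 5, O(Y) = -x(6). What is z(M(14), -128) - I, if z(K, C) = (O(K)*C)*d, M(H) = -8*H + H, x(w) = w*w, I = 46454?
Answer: -23414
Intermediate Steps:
x(w) = w²
O(Y) = -36 (O(Y) = -1*6² = -1*36 = -36)
d = 5
M(H) = -7*H
z(K, C) = -180*C (z(K, C) = -36*C*5 = -180*C)
z(M(14), -128) - I = -180*(-128) - 1*46454 = 23040 - 46454 = -23414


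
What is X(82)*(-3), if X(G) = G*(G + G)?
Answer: -40344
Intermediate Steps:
X(G) = 2*G² (X(G) = G*(2*G) = 2*G²)
X(82)*(-3) = (2*82²)*(-3) = (2*6724)*(-3) = 13448*(-3) = -40344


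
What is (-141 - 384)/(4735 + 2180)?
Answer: -35/461 ≈ -0.075922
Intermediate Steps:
(-141 - 384)/(4735 + 2180) = -525/6915 = -525*1/6915 = -35/461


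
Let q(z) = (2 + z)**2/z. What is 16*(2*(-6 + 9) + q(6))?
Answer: 800/3 ≈ 266.67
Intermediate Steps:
q(z) = (2 + z)**2/z
16*(2*(-6 + 9) + q(6)) = 16*(2*(-6 + 9) + (2 + 6)**2/6) = 16*(2*3 + (1/6)*8**2) = 16*(6 + (1/6)*64) = 16*(6 + 32/3) = 16*(50/3) = 800/3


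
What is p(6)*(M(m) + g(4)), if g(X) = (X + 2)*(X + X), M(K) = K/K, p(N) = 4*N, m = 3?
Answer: 1176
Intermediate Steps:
M(K) = 1
g(X) = 2*X*(2 + X) (g(X) = (2 + X)*(2*X) = 2*X*(2 + X))
p(6)*(M(m) + g(4)) = (4*6)*(1 + 2*4*(2 + 4)) = 24*(1 + 2*4*6) = 24*(1 + 48) = 24*49 = 1176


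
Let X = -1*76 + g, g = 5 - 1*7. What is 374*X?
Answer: -29172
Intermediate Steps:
g = -2 (g = 5 - 7 = -2)
X = -78 (X = -1*76 - 2 = -76 - 2 = -78)
374*X = 374*(-78) = -29172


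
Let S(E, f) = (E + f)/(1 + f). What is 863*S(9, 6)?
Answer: 12945/7 ≈ 1849.3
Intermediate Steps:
S(E, f) = (E + f)/(1 + f)
863*S(9, 6) = 863*((9 + 6)/(1 + 6)) = 863*(15/7) = 12945/7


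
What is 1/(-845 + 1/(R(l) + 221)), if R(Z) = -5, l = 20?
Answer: -216/182519 ≈ -0.0011834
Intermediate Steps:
1/(-845 + 1/(R(l) + 221)) = 1/(-845 + 1/(-5 + 221)) = 1/(-845 + 1/216) = 1/(-182519/216) = -216/182519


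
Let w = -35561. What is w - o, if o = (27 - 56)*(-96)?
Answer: -38345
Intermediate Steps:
o = 2784 (o = -29*(-96) = 2784)
w - o = -35561 - 1*2784 = -35561 - 2784 = -38345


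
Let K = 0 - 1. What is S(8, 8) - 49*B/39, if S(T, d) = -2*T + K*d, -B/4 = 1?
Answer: -740/39 ≈ -18.974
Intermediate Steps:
K = -1
B = -4 (B = -4*1 = -4)
S(T, d) = -d - 2*T (S(T, d) = -2*T - d = -d - 2*T)
S(8, 8) - 49*B/39 = (-1*8 - 2*8) - (-196)/39 = (-8 - 16) - (-196)/39 = -24 - 49*(-4/39) = -24 + 196/39 = -740/39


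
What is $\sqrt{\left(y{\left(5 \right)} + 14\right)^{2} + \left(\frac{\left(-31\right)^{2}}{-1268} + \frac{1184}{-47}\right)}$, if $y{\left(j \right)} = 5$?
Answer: $\frac{\sqrt{297498419623}}{29798} \approx 18.304$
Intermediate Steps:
$\sqrt{\left(y{\left(5 \right)} + 14\right)^{2} + \left(\frac{\left(-31\right)^{2}}{-1268} + \frac{1184}{-47}\right)} = \sqrt{\left(5 + 14\right)^{2} + \left(\frac{\left(-31\right)^{2}}{-1268} + \frac{1184}{-47}\right)} = \sqrt{19^{2} + \left(961 \left(- \frac{1}{1268}\right) + 1184 \left(- \frac{1}{47}\right)\right)} = \sqrt{361 - \frac{1546479}{59596}} = \sqrt{\frac{19967677}{59596}} = \frac{\sqrt{297498419623}}{29798}$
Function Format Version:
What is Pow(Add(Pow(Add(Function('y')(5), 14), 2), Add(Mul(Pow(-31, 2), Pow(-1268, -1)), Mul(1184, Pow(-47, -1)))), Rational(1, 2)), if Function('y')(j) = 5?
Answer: Mul(Rational(1, 29798), Pow(297498419623, Rational(1, 2))) ≈ 18.304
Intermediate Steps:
Pow(Add(Pow(Add(Function('y')(5), 14), 2), Add(Mul(Pow(-31, 2), Pow(-1268, -1)), Mul(1184, Pow(-47, -1)))), Rational(1, 2)) = Pow(Add(Pow(Add(5, 14), 2), Add(Mul(Pow(-31, 2), Pow(-1268, -1)), Mul(1184, Pow(-47, -1)))), Rational(1, 2)) = Pow(Add(Pow(19, 2), Add(Mul(961, Rational(-1, 1268)), Mul(1184, Rational(-1, 47)))), Rational(1, 2)) = Pow(Add(361, Add(Rational(-961, 1268), Rational(-1184, 47))), Rational(1, 2)) = Pow(Add(361, Rational(-1546479, 59596)), Rational(1, 2)) = Pow(Rational(19967677, 59596), Rational(1, 2)) = Mul(Rational(1, 29798), Pow(297498419623, Rational(1, 2)))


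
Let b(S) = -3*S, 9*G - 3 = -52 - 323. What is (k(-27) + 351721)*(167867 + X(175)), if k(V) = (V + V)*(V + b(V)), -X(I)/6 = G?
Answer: 58639352575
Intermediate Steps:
G = -124/3 (G = ⅓ + (-52 - 323)/9 = ⅓ + (⅑)*(-375) = ⅓ - 125/3 = -124/3 ≈ -41.333)
X(I) = 248 (X(I) = -6*(-124/3) = 248)
k(V) = -4*V² (k(V) = (V + V)*(V - 3*V) = (2*V)*(-2*V) = -4*V²)
(k(-27) + 351721)*(167867 + X(175)) = (-4*(-27)² + 351721)*(167867 + 248) = (-4*729 + 351721)*168115 = (-2916 + 351721)*168115 = 348805*168115 = 58639352575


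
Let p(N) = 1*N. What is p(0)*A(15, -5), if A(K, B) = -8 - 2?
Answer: 0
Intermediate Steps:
A(K, B) = -10
p(N) = N
p(0)*A(15, -5) = 0*(-10) = 0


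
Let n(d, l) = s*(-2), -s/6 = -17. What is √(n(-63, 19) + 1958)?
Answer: √1754 ≈ 41.881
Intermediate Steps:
s = 102 (s = -6*(-17) = 102)
n(d, l) = -204 (n(d, l) = 102*(-2) = -204)
√(n(-63, 19) + 1958) = √(-204 + 1958) = √1754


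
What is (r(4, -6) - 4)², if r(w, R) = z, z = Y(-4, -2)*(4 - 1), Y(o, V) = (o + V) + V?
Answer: 784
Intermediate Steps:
Y(o, V) = o + 2*V (Y(o, V) = (V + o) + V = o + 2*V)
z = -24 (z = (-4 + 2*(-2))*(4 - 1) = (-4 - 4)*3 = -8*3 = -24)
r(w, R) = -24
(r(4, -6) - 4)² = (-24 - 4)² = (-28)² = 784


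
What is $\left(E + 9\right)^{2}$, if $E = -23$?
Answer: $196$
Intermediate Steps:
$\left(E + 9\right)^{2} = \left(-23 + 9\right)^{2} = \left(-14\right)^{2} = 196$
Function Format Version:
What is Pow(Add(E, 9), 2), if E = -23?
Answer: 196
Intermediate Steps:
Pow(Add(E, 9), 2) = Pow(Add(-23, 9), 2) = Pow(-14, 2) = 196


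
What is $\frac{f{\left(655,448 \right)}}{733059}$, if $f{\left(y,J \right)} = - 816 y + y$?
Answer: $- \frac{533825}{733059} \approx -0.72822$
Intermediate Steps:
$f{\left(y,J \right)} = - 815 y$
$\frac{f{\left(655,448 \right)}}{733059} = \frac{\left(-815\right) 655}{733059} = \left(-533825\right) \frac{1}{733059} = - \frac{533825}{733059}$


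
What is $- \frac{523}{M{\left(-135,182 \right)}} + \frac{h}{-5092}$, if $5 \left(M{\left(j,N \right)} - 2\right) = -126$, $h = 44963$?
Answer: $\frac{506242}{36917} \approx 13.713$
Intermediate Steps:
$M{\left(j,N \right)} = - \frac{116}{5}$ ($M{\left(j,N \right)} = 2 + \frac{1}{5} \left(-126\right) = 2 - \frac{126}{5} = - \frac{116}{5}$)
$- \frac{523}{M{\left(-135,182 \right)}} + \frac{h}{-5092} = - \frac{523}{- \frac{116}{5}} + \frac{44963}{-5092} = \left(-523\right) \left(- \frac{5}{116}\right) + 44963 \left(- \frac{1}{5092}\right) = \frac{2615}{116} - \frac{44963}{5092} = \frac{506242}{36917}$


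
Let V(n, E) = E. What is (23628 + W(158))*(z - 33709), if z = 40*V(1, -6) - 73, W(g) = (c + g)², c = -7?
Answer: -1579607438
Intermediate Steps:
W(g) = (-7 + g)²
z = -313 (z = 40*(-6) - 73 = -240 - 73 = -313)
(23628 + W(158))*(z - 33709) = (23628 + (-7 + 158)²)*(-313 - 33709) = (23628 + 151²)*(-34022) = (23628 + 22801)*(-34022) = 46429*(-34022) = -1579607438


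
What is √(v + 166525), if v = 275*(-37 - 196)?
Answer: 5*√4098 ≈ 320.08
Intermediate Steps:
v = -64075 (v = 275*(-233) = -64075)
√(v + 166525) = √(-64075 + 166525) = √102450 = 5*√4098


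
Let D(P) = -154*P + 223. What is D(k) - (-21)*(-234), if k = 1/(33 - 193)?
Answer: -375203/80 ≈ -4690.0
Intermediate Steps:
k = -1/160 (k = 1/(-160) = -1/160 ≈ -0.0062500)
D(P) = 223 - 154*P
D(k) - (-21)*(-234) = (223 - 154*(-1/160)) - (-21)*(-234) = (223 + 77/80) - 1*4914 = 17917/80 - 4914 = -375203/80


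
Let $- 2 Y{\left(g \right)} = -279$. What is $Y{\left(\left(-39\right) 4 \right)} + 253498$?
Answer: $\frac{507275}{2} \approx 2.5364 \cdot 10^{5}$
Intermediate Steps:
$Y{\left(g \right)} = \frac{279}{2}$ ($Y{\left(g \right)} = \left(- \frac{1}{2}\right) \left(-279\right) = \frac{279}{2}$)
$Y{\left(\left(-39\right) 4 \right)} + 253498 = \frac{279}{2} + 253498 = \frac{507275}{2}$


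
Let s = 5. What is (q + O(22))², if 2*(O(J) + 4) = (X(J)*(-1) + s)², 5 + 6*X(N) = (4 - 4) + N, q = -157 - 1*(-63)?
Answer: 47430769/5184 ≈ 9149.5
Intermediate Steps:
q = -94 (q = -157 + 63 = -94)
X(N) = -⅚ + N/6 (X(N) = -⅚ + ((4 - 4) + N)/6 = -⅚ + (0 + N)/6 = -⅚ + N/6)
O(J) = -4 + (35/6 - J/6)²/2 (O(J) = -4 + ((-⅚ + J/6)*(-1) + 5)²/2 = -4 + ((⅚ - J/6) + 5)²/2 = -4 + (35/6 - J/6)²/2)
(q + O(22))² = (-94 + (-4 + (-35 + 22)²/72))² = (-94 + (-4 + (1/72)*(-13)²))² = (-94 + (-4 + (1/72)*169))² = (-94 + (-4 + 169/72))² = (-94 - 119/72)² = (-6887/72)² = 47430769/5184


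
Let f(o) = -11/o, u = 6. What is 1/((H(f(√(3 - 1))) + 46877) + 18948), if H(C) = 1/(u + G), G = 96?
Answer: 102/6714151 ≈ 1.5192e-5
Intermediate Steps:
H(C) = 1/102 (H(C) = 1/(6 + 96) = 1/102)
1/((H(f(√(3 - 1))) + 46877) + 18948) = 1/((1/102 + 46877) + 18948) = 1/(4781455/102 + 18948) = 1/(6714151/102) = 102/6714151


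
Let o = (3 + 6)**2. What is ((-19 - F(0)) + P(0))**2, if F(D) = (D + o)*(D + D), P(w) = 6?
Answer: 169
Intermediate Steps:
o = 81 (o = 9**2 = 81)
F(D) = 2*D*(81 + D) (F(D) = (D + 81)*(D + D) = (81 + D)*(2*D) = 2*D*(81 + D))
((-19 - F(0)) + P(0))**2 = ((-19 - 2*0*(81 + 0)) + 6)**2 = ((-19 - 2*0*81) + 6)**2 = ((-19 - 1*0) + 6)**2 = ((-19 + 0) + 6)**2 = (-19 + 6)**2 = (-13)**2 = 169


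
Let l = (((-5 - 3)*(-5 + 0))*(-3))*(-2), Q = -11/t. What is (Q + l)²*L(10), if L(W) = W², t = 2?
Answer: 5499025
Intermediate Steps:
Q = -11/2 ≈ -5.5000
l = 240 (l = (-8*(-5)*(-3))*(-2) = (40*(-3))*(-2) = -120*(-2) = 240)
(Q + l)²*L(10) = (-11/2 + 240)²*10² = (469/2)²*100 = (219961/4)*100 = 5499025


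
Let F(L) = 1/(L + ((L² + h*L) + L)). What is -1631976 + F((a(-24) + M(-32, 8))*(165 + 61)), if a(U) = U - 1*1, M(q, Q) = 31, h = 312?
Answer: -3695642291519/2264520 ≈ -1.6320e+6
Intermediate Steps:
a(U) = -1 + U (a(U) = U - 1 = -1 + U)
F(L) = 1/(L² + 314*L) (F(L) = 1/(L + ((L² + 312*L) + L)) = 1/(L + (L² + 313*L)) = 1/(L² + 314*L))
-1631976 + F((a(-24) + M(-32, 8))*(165 + 61)) = -1631976 + 1/(((((-1 - 24) + 31)*(165 + 61)))*(314 + ((-1 - 24) + 31)*(165 + 61))) = -1631976 + 1/((((-25 + 31)*226))*(314 + (-25 + 31)*226)) = -1631976 + 1/(((6*226))*(314 + 6*226)) = -1631976 + 1/(1356*(314 + 1356)) = -1631976 + (1/1356)/1670 = -1631976 + (1/1356)*(1/1670) = -1631976 + 1/2264520 = -3695642291519/2264520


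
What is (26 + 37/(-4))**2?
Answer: 4489/16 ≈ 280.56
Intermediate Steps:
(26 + 37/(-4))**2 = (26 + 37*(-1/4))**2 = (26 - 37/4)**2 = (67/4)**2 = 4489/16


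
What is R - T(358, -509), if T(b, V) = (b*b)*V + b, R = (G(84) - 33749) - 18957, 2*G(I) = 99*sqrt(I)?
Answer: 65182412 + 99*sqrt(21) ≈ 6.5183e+7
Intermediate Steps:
G(I) = 99*sqrt(I)/2 (G(I) = (99*sqrt(I))/2 = 99*sqrt(I)/2)
R = -52706 + 99*sqrt(21) (R = (99*sqrt(84)/2 - 33749) - 18957 = (99*(2*sqrt(21))/2 - 33749) - 18957 = (99*sqrt(21) - 33749) - 18957 = (-33749 + 99*sqrt(21)) - 18957 = -52706 + 99*sqrt(21) ≈ -52252.)
T(b, V) = b + V*b**2 (T(b, V) = b**2*V + b = V*b**2 + b = b + V*b**2)
R - T(358, -509) = (-52706 + 99*sqrt(21)) - 358*(1 - 509*358) = (-52706 + 99*sqrt(21)) - 358*(1 - 182222) = (-52706 + 99*sqrt(21)) - 358*(-182221) = (-52706 + 99*sqrt(21)) - 1*(-65235118) = (-52706 + 99*sqrt(21)) + 65235118 = 65182412 + 99*sqrt(21)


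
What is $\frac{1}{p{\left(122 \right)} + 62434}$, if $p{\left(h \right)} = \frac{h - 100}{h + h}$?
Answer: $\frac{122}{7616959} \approx 1.6017 \cdot 10^{-5}$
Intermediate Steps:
$p{\left(h \right)} = \frac{-100 + h}{2 h}$
$\frac{1}{p{\left(122 \right)} + 62434} = \frac{1}{\frac{-100 + 122}{2 \cdot 122} + 62434} = \frac{1}{\frac{1}{2} \cdot \frac{1}{122} \cdot 22 + 62434} = \frac{1}{\frac{11}{122} + 62434} = \frac{1}{\frac{7616959}{122}} = \frac{122}{7616959}$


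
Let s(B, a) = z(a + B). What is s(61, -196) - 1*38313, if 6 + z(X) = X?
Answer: -38454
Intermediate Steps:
z(X) = -6 + X
s(B, a) = -6 + B + a (s(B, a) = -6 + (a + B) = -6 + (B + a) = -6 + B + a)
s(61, -196) - 1*38313 = (-6 + 61 - 196) - 1*38313 = -141 - 38313 = -38454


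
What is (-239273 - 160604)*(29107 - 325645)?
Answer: 118578725826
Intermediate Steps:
(-239273 - 160604)*(29107 - 325645) = -399877*(-296538) = 118578725826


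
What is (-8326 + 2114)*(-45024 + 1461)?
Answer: 270613356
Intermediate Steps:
(-8326 + 2114)*(-45024 + 1461) = -6212*(-43563) = 270613356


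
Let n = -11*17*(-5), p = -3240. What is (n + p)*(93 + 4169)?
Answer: -9823910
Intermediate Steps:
n = 935 (n = -187*(-5) = 935)
(n + p)*(93 + 4169) = (935 - 3240)*(93 + 4169) = -2305*4262 = -9823910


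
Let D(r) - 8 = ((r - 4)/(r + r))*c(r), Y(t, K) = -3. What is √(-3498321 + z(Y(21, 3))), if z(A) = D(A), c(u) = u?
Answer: I*√13993266/2 ≈ 1870.4*I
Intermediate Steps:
D(r) = 6 + r/2 (D(r) = 8 + ((r - 4)/(r + r))*r = 8 + ((-4 + r)/((2*r)))*r = 8 + ((-4 + r)*(1/(2*r)))*r = 8 + ((-4 + r)/(2*r))*r = 8 + (-2 + r/2) = 6 + r/2)
z(A) = 6 + A/2
√(-3498321 + z(Y(21, 3))) = √(-3498321 + (6 + (½)*(-3))) = √(-3498321 + (6 - 3/2)) = √(-3498321 + 9/2) = √(-6996633/2) = I*√13993266/2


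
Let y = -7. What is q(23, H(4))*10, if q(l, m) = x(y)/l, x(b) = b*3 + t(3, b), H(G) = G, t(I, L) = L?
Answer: -280/23 ≈ -12.174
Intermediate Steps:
x(b) = 4*b (x(b) = b*3 + b = 3*b + b = 4*b)
q(l, m) = -28/l (q(l, m) = (4*(-7))/l = -28/l)
q(23, H(4))*10 = -28/23*10 = -280/23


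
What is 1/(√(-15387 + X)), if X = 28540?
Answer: √13153/13153 ≈ 0.0087194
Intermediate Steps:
1/(√(-15387 + X)) = 1/(√(-15387 + 28540)) = 1/(√13153) = √13153/13153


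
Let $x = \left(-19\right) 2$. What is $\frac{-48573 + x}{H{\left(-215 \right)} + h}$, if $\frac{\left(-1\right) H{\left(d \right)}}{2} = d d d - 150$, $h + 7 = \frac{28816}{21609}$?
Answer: $- \frac{1050435099}{429523051003} \approx -0.0024456$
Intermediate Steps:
$x = -38$
$h = - \frac{122447}{21609}$ ($h = -7 + \frac{28816}{21609} = - \frac{122447}{21609} \approx -5.6665$)
$H{\left(d \right)} = 300 - 2 d^{3}$ ($H{\left(d \right)} = - 2 \left(d d d - 150\right) = - 2 \left(d^{2} d - 150\right) = - 2 \left(d^{3} - 150\right) = - 2 \left(-150 + d^{3}\right) = 300 - 2 d^{3}$)
$\frac{-48573 + x}{H{\left(-215 \right)} + h} = \frac{-48573 - 38}{\left(300 - 2 \left(-215\right)^{3}\right) - \frac{122447}{21609}} = - \frac{48611}{\left(300 - -19876750\right) - \frac{122447}{21609}} = - \frac{48611}{\left(300 + 19876750\right) - \frac{122447}{21609}} = - \frac{48611}{19877050 - \frac{122447}{21609}} = - \frac{48611}{\frac{429523051003}{21609}} = \left(-48611\right) \frac{21609}{429523051003} = - \frac{1050435099}{429523051003}$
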